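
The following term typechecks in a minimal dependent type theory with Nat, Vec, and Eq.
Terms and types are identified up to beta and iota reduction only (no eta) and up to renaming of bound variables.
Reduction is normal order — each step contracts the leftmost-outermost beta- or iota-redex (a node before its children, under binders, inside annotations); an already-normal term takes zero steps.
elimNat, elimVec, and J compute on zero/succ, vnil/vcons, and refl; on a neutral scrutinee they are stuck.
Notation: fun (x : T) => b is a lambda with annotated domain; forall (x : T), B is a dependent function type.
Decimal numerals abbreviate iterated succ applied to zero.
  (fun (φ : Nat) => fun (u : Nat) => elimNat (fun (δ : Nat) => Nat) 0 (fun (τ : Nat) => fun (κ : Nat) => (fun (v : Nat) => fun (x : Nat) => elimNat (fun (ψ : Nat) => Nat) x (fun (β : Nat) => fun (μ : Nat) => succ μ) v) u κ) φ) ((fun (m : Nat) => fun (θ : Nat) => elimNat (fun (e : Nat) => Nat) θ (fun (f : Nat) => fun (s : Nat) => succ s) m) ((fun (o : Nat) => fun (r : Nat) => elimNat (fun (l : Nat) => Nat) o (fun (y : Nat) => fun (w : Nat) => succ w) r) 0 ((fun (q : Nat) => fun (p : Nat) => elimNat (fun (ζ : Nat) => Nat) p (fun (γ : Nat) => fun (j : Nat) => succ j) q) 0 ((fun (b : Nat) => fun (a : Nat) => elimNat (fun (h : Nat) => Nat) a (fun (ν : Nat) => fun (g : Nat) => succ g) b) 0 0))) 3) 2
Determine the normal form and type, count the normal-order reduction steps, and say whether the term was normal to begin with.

normal form:
  6
inferred type:
  Nat
reduction steps (normal order): 33
started in normal form: no
first contracted redex: a beta-redex


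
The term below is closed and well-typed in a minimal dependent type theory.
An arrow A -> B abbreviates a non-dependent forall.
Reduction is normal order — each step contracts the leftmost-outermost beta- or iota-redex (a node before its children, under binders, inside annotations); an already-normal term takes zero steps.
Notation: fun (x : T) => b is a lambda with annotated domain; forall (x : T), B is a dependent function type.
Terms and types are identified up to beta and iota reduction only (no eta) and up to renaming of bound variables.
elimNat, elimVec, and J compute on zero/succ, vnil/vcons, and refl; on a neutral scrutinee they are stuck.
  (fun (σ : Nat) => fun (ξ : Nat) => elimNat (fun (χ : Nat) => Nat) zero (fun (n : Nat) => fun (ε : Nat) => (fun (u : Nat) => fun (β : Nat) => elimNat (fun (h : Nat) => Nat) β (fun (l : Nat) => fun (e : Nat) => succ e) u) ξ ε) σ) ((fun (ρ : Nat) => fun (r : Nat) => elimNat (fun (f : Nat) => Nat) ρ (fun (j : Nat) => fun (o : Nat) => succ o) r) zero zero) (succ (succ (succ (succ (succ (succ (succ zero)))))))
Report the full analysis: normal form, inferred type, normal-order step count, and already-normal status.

resulting normal form:
  zero
type:
  Nat
normal-order step count: 30
term was already normal: no
first contracted redex: a beta-redex


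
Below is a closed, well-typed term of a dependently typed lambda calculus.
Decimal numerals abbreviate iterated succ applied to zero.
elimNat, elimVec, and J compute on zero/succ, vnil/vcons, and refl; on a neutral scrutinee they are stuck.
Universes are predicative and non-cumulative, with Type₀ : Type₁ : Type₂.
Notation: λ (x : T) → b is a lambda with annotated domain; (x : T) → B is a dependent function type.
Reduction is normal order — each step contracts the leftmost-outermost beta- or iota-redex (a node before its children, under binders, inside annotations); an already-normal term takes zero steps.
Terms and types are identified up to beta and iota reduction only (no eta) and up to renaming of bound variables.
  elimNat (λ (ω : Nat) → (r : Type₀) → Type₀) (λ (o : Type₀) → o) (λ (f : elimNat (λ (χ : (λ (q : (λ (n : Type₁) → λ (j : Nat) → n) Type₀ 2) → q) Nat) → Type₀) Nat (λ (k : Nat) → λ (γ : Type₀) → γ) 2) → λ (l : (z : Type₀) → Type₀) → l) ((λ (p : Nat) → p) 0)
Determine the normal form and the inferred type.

reduced normal form:
  λ (ω : Type₀) → ω
type:
  (ω : Type₀) → Type₀
observation: the first redex contracted is an elimNat iota-redex; the normal form is reached in 9 normal-order steps.


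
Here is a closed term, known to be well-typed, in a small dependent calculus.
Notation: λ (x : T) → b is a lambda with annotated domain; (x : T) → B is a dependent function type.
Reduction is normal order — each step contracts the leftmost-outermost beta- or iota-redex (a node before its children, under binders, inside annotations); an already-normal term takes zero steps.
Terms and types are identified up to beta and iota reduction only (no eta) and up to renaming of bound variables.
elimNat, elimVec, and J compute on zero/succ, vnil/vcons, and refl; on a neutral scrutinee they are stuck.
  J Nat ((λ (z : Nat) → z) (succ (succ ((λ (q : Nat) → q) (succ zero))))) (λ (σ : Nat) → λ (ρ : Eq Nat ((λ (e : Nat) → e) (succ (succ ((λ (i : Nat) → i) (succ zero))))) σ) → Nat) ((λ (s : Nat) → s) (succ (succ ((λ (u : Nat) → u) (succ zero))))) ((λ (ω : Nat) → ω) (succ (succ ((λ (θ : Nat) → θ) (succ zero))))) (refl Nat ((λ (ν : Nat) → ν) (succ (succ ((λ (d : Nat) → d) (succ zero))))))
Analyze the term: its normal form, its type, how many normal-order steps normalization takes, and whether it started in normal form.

normal form:
  succ (succ (succ zero))
the term's type:
  Nat
steps to reach normal form (normal order): 3
term was already normal: no
first contracted redex: a J iota-redex


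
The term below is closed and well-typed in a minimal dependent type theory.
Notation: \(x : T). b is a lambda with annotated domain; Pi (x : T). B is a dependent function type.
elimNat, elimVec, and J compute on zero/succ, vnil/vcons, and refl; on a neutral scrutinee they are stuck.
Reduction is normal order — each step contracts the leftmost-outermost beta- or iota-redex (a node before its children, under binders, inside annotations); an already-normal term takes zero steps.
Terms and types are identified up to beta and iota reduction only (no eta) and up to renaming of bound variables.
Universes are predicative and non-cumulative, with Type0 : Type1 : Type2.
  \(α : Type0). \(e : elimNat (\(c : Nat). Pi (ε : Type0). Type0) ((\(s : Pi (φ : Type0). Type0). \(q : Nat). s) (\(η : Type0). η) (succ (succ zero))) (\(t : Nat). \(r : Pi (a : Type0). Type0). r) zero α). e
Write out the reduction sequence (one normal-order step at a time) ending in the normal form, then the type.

reduction (normal order):
  \(α : Type0). \(e : elimNat (\(c : Nat). Pi (ε : Type0). Type0) ((\(s : Pi (φ : Type0). Type0). \(q : Nat). s) (\(η : Type0). η) (succ (succ zero))) (\(t : Nat). \(r : Pi (a : Type0). Type0). r) zero α). e
  ~> \(α : Type0). \(e : (\(c : Pi (ε : Type0). Type0). \(s : Nat). c) (\(φ : Type0). φ) (succ (succ zero)) α). e
  ~> \(α : Type0). \(e : (\(c : Nat). \(ε : Type0). ε) (succ (succ zero)) α). e
  ~> \(α : Type0). \(e : (\(c : Type0). c) α). e
  ~> \(α : Type0). \(e : α). e
the term's type:
  Pi (α : Type0). Pi (e : α). α


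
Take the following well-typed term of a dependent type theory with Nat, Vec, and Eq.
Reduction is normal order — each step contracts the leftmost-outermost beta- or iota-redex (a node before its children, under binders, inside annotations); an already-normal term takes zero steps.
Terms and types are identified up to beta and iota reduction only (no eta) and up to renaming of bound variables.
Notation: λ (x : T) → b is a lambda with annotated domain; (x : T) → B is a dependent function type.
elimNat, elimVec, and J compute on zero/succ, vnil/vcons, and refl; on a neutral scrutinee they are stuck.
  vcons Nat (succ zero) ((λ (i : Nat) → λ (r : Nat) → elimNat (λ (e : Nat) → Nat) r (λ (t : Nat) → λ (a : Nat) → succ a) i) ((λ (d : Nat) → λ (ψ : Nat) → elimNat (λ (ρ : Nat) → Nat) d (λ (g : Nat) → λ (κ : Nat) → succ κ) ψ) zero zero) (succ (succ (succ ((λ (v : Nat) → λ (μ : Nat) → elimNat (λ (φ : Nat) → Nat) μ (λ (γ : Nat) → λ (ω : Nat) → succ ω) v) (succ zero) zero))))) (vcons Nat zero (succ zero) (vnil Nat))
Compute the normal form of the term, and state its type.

normal form:
  vcons Nat (succ zero) (succ (succ (succ (succ zero)))) (vcons Nat zero (succ zero) (vnil Nat))
the term's type:
  Vec Nat (succ (succ zero))
observation: 12 normal-order steps separate the term from its normal form.


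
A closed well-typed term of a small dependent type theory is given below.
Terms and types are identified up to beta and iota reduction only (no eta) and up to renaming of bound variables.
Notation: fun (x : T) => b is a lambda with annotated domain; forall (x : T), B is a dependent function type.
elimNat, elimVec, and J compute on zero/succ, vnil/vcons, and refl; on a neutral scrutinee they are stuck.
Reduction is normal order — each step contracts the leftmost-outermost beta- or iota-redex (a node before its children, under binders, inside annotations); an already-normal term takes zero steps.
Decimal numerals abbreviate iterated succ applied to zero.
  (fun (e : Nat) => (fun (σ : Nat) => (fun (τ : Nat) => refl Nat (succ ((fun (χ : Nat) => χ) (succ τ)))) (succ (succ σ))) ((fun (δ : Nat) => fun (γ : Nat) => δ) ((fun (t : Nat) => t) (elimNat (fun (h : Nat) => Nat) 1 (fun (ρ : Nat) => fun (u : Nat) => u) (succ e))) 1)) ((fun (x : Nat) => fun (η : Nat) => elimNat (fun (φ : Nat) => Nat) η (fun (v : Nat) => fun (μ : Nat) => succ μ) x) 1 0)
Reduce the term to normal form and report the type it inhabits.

reduced normal form:
  refl Nat 5
type:
  Eq Nat 5 5
observation: normalization takes exactly 20 steps under the normal-order strategy.


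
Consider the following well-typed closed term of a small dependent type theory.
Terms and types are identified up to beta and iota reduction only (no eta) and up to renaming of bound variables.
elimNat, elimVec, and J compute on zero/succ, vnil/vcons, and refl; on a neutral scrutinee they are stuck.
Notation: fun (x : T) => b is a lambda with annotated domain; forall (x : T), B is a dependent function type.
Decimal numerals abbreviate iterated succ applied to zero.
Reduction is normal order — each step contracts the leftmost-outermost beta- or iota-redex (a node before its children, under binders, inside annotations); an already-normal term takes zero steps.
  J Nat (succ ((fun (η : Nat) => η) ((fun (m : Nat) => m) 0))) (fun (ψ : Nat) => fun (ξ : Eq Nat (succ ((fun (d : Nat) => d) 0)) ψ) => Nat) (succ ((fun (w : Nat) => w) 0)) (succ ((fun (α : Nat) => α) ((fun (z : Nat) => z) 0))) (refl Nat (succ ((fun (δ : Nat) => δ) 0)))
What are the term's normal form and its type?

reduced normal form:
  1
inferred type:
  Nat
observation: 2 normal-order steps normalize the term, beginning with a J iota-redex.


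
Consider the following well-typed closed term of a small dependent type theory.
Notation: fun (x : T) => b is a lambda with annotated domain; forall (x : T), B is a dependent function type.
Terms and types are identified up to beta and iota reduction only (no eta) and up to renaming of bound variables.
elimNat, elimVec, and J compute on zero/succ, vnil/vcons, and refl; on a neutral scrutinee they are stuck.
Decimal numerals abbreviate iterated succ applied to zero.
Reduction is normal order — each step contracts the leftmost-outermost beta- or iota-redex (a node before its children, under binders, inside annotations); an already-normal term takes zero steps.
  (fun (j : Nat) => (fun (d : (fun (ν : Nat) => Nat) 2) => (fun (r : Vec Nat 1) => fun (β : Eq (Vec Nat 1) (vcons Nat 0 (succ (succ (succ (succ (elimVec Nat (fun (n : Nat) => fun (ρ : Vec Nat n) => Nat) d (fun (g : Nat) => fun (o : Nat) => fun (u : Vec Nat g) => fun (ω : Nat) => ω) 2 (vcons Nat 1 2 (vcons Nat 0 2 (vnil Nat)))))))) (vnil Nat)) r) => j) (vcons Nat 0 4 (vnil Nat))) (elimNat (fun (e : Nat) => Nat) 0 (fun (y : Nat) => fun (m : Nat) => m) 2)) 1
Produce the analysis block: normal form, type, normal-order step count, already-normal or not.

reduced normal form:
  fun (j : Eq (Vec Nat 1) (vcons Nat 0 4 (vnil Nat)) (vcons Nat 0 4 (vnil Nat))) => 1
type:
  forall (j : Eq (Vec Nat 1) (vcons Nat 0 4 (vnil Nat)) (vcons Nat 0 4 (vnil Nat))), Nat
normal-order step count: 21
term was already normal: no
first redex: a beta-redex


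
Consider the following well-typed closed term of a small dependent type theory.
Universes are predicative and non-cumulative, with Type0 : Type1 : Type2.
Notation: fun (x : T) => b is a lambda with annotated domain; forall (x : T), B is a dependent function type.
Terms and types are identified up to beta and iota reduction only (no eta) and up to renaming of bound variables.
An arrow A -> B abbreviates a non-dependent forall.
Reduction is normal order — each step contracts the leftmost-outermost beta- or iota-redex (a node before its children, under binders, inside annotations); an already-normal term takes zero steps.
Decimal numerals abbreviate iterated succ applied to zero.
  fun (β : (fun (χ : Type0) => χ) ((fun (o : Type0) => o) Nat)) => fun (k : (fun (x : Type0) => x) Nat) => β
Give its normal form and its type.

reduced normal form:
  fun (β : Nat) => fun (χ : Nat) => β
type:
  Nat -> Nat -> Nat
observation: reduction starts at a beta-redex, and 3 normal-order steps reach the normal form.


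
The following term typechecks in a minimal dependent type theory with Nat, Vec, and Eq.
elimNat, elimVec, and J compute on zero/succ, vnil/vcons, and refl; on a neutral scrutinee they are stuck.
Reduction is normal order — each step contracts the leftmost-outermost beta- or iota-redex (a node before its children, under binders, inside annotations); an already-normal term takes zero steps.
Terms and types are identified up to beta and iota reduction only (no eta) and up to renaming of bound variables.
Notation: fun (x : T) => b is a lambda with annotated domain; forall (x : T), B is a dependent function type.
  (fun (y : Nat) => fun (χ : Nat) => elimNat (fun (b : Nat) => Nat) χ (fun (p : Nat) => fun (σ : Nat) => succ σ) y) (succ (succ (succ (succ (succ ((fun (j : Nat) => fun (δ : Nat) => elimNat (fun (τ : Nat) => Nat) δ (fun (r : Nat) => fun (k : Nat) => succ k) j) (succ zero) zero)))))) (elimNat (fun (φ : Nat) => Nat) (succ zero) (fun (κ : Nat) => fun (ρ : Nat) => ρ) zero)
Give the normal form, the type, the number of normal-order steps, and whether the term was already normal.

reduced normal form:
  succ (succ (succ (succ (succ (succ (succ zero))))))
type:
  Nat
reduction steps (normal order): 28
term was already normal: no
first redex: a beta-redex


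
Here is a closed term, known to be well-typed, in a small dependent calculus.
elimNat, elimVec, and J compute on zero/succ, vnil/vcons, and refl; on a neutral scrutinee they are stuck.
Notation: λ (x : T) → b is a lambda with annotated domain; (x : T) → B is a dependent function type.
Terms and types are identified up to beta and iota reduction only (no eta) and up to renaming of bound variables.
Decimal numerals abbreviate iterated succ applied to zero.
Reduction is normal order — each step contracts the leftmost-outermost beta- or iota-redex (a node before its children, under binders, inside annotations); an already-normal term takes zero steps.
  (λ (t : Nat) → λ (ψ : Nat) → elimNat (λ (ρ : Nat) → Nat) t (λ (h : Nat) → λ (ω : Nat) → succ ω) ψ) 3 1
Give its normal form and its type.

resulting normal form:
  4
inferred type:
  Nat


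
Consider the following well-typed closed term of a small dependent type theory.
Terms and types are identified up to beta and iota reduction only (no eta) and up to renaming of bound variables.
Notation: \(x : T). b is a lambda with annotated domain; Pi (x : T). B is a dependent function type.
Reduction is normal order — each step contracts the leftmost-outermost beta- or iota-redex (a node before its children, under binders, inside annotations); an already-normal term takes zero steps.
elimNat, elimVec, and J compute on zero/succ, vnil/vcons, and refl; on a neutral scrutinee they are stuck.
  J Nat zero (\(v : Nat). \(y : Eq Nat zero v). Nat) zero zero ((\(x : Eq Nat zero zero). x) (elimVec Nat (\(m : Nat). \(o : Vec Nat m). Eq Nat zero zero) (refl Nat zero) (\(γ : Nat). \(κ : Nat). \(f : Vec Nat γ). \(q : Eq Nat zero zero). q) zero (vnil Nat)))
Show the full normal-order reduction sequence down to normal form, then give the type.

reduction (normal order):
  J Nat zero (\(v : Nat). \(y : Eq Nat zero v). Nat) zero zero ((\(x : Eq Nat zero zero). x) (elimVec Nat (\(m : Nat). \(o : Vec Nat m). Eq Nat zero zero) (refl Nat zero) (\(γ : Nat). \(κ : Nat). \(f : Vec Nat γ). \(q : Eq Nat zero zero). q) zero (vnil Nat)))
  ~> J Nat zero (\(v : Nat). \(y : Eq Nat zero v). Nat) zero zero (elimVec Nat (\(x : Nat). \(m : Vec Nat x). Eq Nat zero zero) (refl Nat zero) (\(o : Nat). \(γ : Nat). \(κ : Vec Nat o). \(f : Eq Nat zero zero). f) zero (vnil Nat))
  ~> J Nat zero (\(v : Nat). \(y : Eq Nat zero v). Nat) zero zero (refl Nat zero)
  ~> zero
inferred type:
  Nat


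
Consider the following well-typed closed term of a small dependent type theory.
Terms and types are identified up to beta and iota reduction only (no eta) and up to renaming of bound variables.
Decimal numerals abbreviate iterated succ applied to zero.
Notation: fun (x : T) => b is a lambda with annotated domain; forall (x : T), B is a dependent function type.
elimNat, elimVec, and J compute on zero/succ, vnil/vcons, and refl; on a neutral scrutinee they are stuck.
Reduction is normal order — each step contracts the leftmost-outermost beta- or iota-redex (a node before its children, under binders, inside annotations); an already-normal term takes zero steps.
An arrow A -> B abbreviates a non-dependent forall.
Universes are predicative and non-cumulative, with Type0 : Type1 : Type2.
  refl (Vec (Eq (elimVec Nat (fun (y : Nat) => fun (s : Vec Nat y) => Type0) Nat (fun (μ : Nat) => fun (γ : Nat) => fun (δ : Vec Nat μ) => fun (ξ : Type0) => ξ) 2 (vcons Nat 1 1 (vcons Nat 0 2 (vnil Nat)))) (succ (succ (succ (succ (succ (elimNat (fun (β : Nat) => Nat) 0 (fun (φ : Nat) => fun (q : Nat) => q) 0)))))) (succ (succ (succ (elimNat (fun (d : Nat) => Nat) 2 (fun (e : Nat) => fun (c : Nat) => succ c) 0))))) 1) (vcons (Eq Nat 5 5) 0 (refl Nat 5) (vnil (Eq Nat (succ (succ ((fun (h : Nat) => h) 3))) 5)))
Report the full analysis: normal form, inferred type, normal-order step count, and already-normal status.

normal form:
  refl (Vec (Eq Nat 5 5) 1) (vcons (Eq Nat 5 5) 0 (refl Nat 5) (vnil (Eq Nat 5 5)))
type:
  Eq (Vec (Eq Nat 5 5) 1) (vcons (Eq Nat 5 5) 0 (refl Nat 5) (vnil (Eq Nat 5 5))) (vcons (Eq Nat 5 5) 0 (refl Nat 5) (vnil (Eq Nat 5 5)))
steps to reach normal form (normal order): 14
started in normal form: no
first redex: an elimVec iota-redex


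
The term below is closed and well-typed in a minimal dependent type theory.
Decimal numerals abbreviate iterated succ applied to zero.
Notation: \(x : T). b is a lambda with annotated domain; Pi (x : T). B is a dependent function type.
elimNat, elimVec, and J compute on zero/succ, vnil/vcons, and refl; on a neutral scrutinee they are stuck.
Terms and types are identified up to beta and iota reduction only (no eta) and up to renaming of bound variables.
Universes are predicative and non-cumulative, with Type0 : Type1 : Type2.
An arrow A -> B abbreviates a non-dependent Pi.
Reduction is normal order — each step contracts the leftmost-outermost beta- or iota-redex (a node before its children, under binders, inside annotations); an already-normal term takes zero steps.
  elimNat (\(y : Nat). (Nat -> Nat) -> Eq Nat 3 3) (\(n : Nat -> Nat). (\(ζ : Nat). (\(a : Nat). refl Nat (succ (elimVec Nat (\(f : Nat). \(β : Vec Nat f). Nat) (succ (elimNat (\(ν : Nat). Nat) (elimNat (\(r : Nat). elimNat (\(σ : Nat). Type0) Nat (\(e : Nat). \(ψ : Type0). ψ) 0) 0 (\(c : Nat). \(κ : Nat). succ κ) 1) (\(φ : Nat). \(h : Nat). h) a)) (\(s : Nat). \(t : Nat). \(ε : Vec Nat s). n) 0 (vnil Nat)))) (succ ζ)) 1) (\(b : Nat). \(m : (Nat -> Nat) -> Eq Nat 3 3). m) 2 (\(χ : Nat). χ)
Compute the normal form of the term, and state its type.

normal form:
  refl Nat 3
the term's type:
  Eq Nat 3 3


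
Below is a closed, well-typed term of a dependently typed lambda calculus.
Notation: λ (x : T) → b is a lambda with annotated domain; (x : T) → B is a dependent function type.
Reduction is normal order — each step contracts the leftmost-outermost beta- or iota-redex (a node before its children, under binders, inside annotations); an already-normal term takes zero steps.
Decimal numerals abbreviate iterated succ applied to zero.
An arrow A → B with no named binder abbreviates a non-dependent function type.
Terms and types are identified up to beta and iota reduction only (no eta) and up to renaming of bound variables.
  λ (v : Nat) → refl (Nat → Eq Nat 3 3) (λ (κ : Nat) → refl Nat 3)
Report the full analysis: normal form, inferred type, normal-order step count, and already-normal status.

reduced normal form:
  λ (v : Nat) → refl (Nat → Eq Nat 3 3) (λ (κ : Nat) → refl Nat 3)
the term's type:
  Nat → Eq (Nat → Eq Nat 3 3) (λ (v : Nat) → refl Nat 3) (λ (κ : Nat) → refl Nat 3)
steps to reach normal form (normal order): 0
already normal: yes


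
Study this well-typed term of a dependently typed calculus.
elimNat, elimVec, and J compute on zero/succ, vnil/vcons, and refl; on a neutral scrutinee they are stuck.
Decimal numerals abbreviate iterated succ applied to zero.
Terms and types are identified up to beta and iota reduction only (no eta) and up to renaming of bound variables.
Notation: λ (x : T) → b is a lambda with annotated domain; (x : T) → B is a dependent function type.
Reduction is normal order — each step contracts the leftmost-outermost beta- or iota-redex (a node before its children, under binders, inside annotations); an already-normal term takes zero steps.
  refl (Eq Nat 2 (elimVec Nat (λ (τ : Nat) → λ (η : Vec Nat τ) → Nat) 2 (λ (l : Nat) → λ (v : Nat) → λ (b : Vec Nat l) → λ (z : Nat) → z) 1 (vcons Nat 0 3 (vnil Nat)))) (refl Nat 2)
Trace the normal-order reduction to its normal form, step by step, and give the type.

reduction (normal order):
  refl (Eq Nat 2 (elimVec Nat (λ (τ : Nat) → λ (η : Vec Nat τ) → Nat) 2 (λ (l : Nat) → λ (v : Nat) → λ (b : Vec Nat l) → λ (z : Nat) → z) 1 (vcons Nat 0 3 (vnil Nat)))) (refl Nat 2)
  ~> refl (Eq Nat 2 ((λ (τ : Nat) → λ (η : Nat) → λ (l : Vec Nat τ) → λ (v : Nat) → v) 0 3 (vnil Nat) (elimVec Nat (λ (b : Nat) → λ (z : Vec Nat b) → Nat) 2 (λ (ζ : Nat) → λ (j : Nat) → λ (h : Vec Nat ζ) → λ (s : Nat) → s) 0 (vnil Nat)))) (refl Nat 2)
  ~> refl (Eq Nat 2 ((λ (τ : Nat) → λ (η : Vec Nat 0) → λ (l : Nat) → l) 3 (vnil Nat) (elimVec Nat (λ (v : Nat) → λ (b : Vec Nat v) → Nat) 2 (λ (z : Nat) → λ (ζ : Nat) → λ (j : Vec Nat z) → λ (h : Nat) → h) 0 (vnil Nat)))) (refl Nat 2)
  ~> refl (Eq Nat 2 ((λ (τ : Vec Nat 0) → λ (η : Nat) → η) (vnil Nat) (elimVec Nat (λ (l : Nat) → λ (v : Vec Nat l) → Nat) 2 (λ (b : Nat) → λ (z : Nat) → λ (ζ : Vec Nat b) → λ (j : Nat) → j) 0 (vnil Nat)))) (refl Nat 2)
  ~> refl (Eq Nat 2 ((λ (τ : Nat) → τ) (elimVec Nat (λ (η : Nat) → λ (l : Vec Nat η) → Nat) 2 (λ (v : Nat) → λ (b : Nat) → λ (z : Vec Nat v) → λ (ζ : Nat) → ζ) 0 (vnil Nat)))) (refl Nat 2)
  ~> refl (Eq Nat 2 (elimVec Nat (λ (τ : Nat) → λ (η : Vec Nat τ) → Nat) 2 (λ (l : Nat) → λ (v : Nat) → λ (b : Vec Nat l) → λ (z : Nat) → z) 0 (vnil Nat))) (refl Nat 2)
  ~> refl (Eq Nat 2 2) (refl Nat 2)
the term's type:
  Eq (Eq Nat 2 2) (refl Nat 2) (refl Nat 2)


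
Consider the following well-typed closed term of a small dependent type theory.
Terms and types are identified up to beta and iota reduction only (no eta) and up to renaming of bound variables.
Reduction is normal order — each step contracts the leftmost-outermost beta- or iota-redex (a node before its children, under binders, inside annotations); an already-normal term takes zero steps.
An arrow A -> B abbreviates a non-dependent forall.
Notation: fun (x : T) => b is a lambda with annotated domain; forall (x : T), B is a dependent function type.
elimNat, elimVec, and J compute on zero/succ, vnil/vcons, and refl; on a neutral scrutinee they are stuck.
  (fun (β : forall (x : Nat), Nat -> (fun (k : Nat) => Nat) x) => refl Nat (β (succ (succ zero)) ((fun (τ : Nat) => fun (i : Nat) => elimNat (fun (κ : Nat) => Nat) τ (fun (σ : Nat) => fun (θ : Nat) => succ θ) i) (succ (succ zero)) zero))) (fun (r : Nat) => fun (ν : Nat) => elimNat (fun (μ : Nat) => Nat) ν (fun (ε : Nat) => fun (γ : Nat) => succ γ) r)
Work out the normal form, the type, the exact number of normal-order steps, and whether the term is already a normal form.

reduced normal form:
  refl Nat (succ (succ (succ (succ zero))))
type:
  Eq Nat (succ (succ (succ (succ zero)))) (succ (succ (succ (succ zero))))
steps to reach normal form (normal order): 13
started in normal form: no
first redex: a beta-redex


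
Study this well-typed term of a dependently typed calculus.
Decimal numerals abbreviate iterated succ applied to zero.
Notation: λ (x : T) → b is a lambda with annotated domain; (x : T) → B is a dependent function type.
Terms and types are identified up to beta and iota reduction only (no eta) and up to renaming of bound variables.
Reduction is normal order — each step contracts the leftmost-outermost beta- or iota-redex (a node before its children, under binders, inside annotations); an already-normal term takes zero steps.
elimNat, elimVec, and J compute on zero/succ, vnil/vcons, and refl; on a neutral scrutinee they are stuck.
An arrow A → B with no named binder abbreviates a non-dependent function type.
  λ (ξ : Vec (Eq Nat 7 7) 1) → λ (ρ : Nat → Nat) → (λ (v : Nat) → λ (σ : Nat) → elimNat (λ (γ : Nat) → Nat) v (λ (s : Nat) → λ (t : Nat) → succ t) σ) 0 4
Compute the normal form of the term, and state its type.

resulting normal form:
  λ (ξ : Vec (Eq Nat 7 7) 1) → λ (ρ : Nat → Nat) → 4
the term's type:
  Vec (Eq Nat 7 7) 1 → (Nat → Nat) → Nat
observation: 15 normal-order steps normalize the term, beginning with a beta-redex.


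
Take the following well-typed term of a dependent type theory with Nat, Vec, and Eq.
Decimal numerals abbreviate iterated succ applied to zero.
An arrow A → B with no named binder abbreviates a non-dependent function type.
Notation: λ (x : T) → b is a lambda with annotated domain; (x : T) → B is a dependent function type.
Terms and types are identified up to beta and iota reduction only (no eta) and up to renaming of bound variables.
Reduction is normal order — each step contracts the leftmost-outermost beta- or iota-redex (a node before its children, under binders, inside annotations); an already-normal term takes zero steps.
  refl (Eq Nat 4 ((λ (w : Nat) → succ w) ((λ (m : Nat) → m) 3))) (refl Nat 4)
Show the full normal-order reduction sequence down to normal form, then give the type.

reduction (normal order):
  refl (Eq Nat 4 ((λ (w : Nat) → succ w) ((λ (m : Nat) → m) 3))) (refl Nat 4)
  ~> refl (Eq Nat 4 (succ ((λ (w : Nat) → w) 3))) (refl Nat 4)
  ~> refl (Eq Nat 4 4) (refl Nat 4)
type:
  Eq (Eq Nat 4 4) (refl Nat 4) (refl Nat 4)


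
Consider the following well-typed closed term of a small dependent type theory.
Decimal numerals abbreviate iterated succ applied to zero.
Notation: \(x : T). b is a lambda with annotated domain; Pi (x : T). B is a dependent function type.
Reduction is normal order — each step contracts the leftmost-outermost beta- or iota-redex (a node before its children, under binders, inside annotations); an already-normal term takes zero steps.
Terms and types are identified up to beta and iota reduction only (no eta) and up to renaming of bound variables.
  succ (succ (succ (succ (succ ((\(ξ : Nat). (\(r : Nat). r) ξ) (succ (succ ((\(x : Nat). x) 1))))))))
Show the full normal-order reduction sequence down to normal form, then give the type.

normal-order reduction:
  succ (succ (succ (succ (succ ((\(ξ : Nat). (\(r : Nat). r) ξ) (succ (succ ((\(x : Nat). x) 1))))))))
  ~> succ (succ (succ (succ (succ ((\(ξ : Nat). ξ) (succ (succ ((\(r : Nat). r) 1))))))))
  ~> succ (succ (succ (succ (succ (succ (succ ((\(ξ : Nat). ξ) 1)))))))
  ~> 8
the term's type:
  Nat


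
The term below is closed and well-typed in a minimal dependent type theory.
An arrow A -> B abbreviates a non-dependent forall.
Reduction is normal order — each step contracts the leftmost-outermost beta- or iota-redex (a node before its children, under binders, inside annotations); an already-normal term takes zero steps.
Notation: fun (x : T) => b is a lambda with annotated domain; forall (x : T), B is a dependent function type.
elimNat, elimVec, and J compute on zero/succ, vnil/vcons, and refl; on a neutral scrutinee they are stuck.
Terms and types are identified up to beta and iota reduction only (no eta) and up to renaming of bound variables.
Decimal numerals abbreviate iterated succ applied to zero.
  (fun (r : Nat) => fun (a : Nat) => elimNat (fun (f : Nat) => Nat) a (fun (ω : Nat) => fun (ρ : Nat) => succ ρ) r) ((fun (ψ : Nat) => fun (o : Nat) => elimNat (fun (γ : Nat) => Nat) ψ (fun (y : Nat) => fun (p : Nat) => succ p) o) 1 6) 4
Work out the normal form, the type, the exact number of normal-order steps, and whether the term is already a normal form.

reduced normal form:
  11
type:
  Nat
steps to reach normal form (normal order): 45
already normal: no
first contracted redex: a beta-redex


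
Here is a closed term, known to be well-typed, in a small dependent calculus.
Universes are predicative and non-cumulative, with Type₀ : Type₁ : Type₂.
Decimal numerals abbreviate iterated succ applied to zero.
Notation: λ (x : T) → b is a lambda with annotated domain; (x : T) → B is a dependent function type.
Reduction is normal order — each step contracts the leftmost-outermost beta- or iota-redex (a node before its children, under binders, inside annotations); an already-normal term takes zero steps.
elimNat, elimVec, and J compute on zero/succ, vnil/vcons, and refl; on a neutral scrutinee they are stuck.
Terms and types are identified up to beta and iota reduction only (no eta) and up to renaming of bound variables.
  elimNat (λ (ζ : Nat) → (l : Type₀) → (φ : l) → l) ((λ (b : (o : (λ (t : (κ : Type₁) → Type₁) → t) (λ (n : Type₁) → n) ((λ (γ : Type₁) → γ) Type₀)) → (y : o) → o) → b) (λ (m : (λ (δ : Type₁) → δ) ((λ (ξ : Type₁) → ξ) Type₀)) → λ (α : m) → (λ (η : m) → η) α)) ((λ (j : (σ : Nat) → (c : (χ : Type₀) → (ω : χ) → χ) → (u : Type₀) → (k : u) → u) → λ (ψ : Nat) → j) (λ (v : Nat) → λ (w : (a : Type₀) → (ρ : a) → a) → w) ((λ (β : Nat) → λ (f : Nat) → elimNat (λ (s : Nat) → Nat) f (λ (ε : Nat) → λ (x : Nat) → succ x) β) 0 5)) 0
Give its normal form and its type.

resulting normal form:
  λ (ζ : Type₀) → λ (l : ζ) → l
the term's type:
  (ζ : Type₀) → (l : ζ) → ζ
observation: contracting an elimNat iota-redex first, the term normalizes in 5 steps.


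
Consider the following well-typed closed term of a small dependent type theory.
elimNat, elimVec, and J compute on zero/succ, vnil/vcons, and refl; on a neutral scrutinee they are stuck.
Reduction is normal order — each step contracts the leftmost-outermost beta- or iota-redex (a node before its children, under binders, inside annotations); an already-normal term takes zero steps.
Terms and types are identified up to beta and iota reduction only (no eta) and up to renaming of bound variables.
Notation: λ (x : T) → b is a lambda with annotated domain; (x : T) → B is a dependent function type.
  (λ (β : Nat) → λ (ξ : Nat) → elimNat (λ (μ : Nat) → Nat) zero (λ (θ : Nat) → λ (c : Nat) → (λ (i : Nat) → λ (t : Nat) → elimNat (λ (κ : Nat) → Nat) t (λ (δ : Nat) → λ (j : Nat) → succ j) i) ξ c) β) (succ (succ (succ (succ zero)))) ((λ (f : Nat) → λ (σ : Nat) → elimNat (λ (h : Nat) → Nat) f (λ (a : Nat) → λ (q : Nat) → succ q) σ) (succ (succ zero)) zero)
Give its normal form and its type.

normal form:
  succ (succ (succ (succ (succ (succ (succ (succ zero)))))))
the term's type:
  Nat


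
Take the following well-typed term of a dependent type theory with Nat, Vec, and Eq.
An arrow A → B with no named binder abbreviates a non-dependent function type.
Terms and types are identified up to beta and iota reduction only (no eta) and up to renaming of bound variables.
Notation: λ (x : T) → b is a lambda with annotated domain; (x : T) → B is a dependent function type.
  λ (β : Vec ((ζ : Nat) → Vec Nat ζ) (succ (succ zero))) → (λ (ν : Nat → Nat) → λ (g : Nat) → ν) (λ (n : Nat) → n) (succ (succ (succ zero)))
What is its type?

type:
  Vec ((β : Nat) → Vec Nat β) (succ (succ zero)) → Nat → Nat


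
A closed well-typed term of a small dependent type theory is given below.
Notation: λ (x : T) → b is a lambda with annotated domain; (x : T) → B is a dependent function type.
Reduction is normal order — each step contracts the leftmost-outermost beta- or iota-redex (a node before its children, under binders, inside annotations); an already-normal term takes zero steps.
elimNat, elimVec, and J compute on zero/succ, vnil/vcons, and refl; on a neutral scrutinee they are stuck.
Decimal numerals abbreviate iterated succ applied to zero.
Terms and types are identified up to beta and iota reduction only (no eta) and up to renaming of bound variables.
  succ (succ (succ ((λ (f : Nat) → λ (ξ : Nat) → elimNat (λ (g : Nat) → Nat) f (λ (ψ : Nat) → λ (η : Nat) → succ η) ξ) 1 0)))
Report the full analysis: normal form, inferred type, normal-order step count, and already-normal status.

resulting normal form:
  4
type:
  Nat
reduction steps (normal order): 3
already normal: no
first contracted redex: a beta-redex


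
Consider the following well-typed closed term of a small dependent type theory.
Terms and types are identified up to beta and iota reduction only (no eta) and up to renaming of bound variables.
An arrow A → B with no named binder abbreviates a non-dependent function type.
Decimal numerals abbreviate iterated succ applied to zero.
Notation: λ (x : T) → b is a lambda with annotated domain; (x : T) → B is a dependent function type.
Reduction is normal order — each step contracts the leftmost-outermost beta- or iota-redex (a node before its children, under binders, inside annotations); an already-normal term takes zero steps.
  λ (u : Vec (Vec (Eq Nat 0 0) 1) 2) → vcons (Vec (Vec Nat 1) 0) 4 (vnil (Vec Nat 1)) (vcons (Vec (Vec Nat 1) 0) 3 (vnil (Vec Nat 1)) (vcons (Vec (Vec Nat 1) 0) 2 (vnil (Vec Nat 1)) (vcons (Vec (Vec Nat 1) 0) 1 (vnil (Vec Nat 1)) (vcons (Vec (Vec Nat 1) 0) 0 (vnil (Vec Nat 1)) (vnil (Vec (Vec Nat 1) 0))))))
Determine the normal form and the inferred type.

normal form:
  λ (u : Vec (Vec (Eq Nat 0 0) 1) 2) → vcons (Vec (Vec Nat 1) 0) 4 (vnil (Vec Nat 1)) (vcons (Vec (Vec Nat 1) 0) 3 (vnil (Vec Nat 1)) (vcons (Vec (Vec Nat 1) 0) 2 (vnil (Vec Nat 1)) (vcons (Vec (Vec Nat 1) 0) 1 (vnil (Vec Nat 1)) (vcons (Vec (Vec Nat 1) 0) 0 (vnil (Vec Nat 1)) (vnil (Vec (Vec Nat 1) 0))))))
the term's type:
  Vec (Vec (Eq Nat 0 0) 1) 2 → Vec (Vec (Vec Nat 1) 0) 5


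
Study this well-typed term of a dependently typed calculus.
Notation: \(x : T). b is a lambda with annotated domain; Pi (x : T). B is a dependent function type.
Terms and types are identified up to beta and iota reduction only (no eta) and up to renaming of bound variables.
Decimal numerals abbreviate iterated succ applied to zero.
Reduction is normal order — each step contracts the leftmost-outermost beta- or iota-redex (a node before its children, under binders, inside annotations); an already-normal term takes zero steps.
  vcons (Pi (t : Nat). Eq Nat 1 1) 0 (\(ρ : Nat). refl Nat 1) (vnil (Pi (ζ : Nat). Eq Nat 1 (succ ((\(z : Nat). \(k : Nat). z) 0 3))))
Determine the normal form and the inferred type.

normal form:
  vcons (Pi (t : Nat). Eq Nat 1 1) 0 (\(ρ : Nat). refl Nat 1) (vnil (Pi (ζ : Nat). Eq Nat 1 1))
inferred type:
  Vec (Pi (t : Nat). Eq Nat 1 1) 1
observation: the term reaches its normal form after 2 normal-order steps.


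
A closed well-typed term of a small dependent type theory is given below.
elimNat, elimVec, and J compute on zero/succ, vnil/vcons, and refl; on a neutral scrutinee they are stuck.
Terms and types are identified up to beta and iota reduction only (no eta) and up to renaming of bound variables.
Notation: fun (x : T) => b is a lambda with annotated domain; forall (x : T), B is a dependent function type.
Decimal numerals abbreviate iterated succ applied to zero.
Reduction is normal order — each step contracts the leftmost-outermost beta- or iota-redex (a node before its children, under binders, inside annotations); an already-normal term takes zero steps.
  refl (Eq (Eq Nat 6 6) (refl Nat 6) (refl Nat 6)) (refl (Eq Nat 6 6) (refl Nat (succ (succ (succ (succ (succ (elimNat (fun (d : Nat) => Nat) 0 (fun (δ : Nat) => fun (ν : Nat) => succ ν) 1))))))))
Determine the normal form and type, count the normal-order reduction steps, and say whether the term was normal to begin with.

normal form:
  refl (Eq (Eq Nat 6 6) (refl Nat 6) (refl Nat 6)) (refl (Eq Nat 6 6) (refl Nat 6))
the term's type:
  Eq (Eq (Eq Nat 6 6) (refl Nat 6) (refl Nat 6)) (refl (Eq Nat 6 6) (refl Nat 6)) (refl (Eq Nat 6 6) (refl Nat 6))
normal-order step count: 4
started in normal form: no
first redex: an elimNat iota-redex


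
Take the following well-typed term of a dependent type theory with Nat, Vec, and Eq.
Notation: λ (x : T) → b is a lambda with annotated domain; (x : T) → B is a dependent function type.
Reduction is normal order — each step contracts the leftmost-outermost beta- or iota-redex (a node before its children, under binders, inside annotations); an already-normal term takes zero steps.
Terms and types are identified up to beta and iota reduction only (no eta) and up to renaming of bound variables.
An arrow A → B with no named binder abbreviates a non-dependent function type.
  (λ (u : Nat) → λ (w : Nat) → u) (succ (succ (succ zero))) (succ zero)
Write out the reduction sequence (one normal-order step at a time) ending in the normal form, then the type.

reduction (normal order):
  (λ (u : Nat) → λ (w : Nat) → u) (succ (succ (succ zero))) (succ zero)
  ~> (λ (u : Nat) → succ (succ (succ zero))) (succ zero)
  ~> succ (succ (succ zero))
type:
  Nat


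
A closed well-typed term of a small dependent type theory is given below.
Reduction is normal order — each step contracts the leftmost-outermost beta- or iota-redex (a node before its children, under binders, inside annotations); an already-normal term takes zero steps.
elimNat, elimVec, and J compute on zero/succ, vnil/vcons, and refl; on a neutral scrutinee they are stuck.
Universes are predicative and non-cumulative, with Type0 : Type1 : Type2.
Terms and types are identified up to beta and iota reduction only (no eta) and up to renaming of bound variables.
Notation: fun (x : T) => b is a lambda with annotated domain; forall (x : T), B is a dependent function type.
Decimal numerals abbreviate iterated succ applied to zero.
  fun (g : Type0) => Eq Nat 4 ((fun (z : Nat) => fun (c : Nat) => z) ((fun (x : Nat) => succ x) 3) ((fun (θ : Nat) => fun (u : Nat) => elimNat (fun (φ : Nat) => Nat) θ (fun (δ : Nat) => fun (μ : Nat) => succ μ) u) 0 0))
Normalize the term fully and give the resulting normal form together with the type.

normal form:
  fun (g : Type0) => Eq Nat 4 4
type:
  forall (g : Type0), Type0


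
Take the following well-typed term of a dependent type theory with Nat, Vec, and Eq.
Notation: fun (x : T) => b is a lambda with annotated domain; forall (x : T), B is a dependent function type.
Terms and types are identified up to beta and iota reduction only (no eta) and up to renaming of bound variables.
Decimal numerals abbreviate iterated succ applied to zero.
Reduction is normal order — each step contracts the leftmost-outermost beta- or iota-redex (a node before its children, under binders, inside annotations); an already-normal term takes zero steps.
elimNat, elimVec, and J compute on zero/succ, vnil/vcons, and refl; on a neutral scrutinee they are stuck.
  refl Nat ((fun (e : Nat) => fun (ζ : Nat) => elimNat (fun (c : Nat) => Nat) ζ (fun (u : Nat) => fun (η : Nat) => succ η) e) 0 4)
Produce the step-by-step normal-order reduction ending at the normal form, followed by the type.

normal-order reduction sequence:
  refl Nat ((fun (e : Nat) => fun (ζ : Nat) => elimNat (fun (c : Nat) => Nat) ζ (fun (u : Nat) => fun (η : Nat) => succ η) e) 0 4)
  ~> refl Nat ((fun (e : Nat) => elimNat (fun (ζ : Nat) => Nat) e (fun (c : Nat) => fun (u : Nat) => succ u) 0) 4)
  ~> refl Nat (elimNat (fun (e : Nat) => Nat) 4 (fun (ζ : Nat) => fun (c : Nat) => succ c) 0)
  ~> refl Nat 4
type:
  Eq Nat 4 4
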